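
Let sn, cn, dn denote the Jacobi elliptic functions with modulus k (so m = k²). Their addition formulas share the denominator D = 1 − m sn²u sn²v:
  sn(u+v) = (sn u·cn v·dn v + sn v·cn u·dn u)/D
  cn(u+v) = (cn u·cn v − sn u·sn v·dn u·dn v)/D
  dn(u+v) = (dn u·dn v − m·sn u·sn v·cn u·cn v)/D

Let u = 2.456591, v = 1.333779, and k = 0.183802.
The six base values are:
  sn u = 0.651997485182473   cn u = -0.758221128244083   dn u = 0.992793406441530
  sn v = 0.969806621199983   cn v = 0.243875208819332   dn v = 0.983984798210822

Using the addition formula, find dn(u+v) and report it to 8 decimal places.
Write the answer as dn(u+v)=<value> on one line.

m = k² = 0.033783175204
D = 1 − m·sn²u·sn²v = 0.9864928850310959
dn(u+v) = (dn u·dn v − m·sn u·sn v·cn u·cn v)/D = 0.9808436012550448/0.9864928850310959 = 0.9942733659190324

dn(u+v)=0.99427337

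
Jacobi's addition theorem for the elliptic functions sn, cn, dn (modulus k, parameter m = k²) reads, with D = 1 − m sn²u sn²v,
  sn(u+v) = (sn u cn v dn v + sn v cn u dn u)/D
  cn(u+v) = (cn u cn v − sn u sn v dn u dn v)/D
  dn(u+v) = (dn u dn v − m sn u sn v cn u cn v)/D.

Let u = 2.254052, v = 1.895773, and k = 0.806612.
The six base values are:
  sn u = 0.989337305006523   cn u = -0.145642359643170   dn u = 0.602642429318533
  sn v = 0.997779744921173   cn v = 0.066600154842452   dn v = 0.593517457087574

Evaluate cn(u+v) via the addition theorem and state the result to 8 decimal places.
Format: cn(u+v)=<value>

m = k² = 0.650622918544
D = 1 − m·sn²u·sn²v = 0.366002573393878
cn(u+v) = (cn u·cn v − sn u·sn v·dn u·dn v)/D = -0.362779115388799/0.366002573393878 = -0.991192799615619

cn(u+v)=-0.99119280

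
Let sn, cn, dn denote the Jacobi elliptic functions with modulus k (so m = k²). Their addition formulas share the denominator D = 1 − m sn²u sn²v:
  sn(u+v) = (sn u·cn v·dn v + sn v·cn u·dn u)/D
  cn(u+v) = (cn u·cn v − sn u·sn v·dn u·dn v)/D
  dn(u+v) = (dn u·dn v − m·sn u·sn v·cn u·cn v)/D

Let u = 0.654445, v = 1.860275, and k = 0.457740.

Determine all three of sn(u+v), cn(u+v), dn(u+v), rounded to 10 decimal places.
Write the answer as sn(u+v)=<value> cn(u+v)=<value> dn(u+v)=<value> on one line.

sn(u+v)=0.7157878308 cn(u+v)=-0.6983178226 dn(u+v)=0.9448010036

sn u = 0.6015886079307429, cn u = 0.7988060758456653, dn u = 0.9613379837842988
sn v = 0.9848430468663669, cn v = -0.1734478971880923, dn v = 0.8926239443687279
m = k² = 0.2095259076
D = 1 − m·sn²u·sn²v = 0.9264519802754861
sn(u+v) = (sn u·cn v·dn v + sn v·cn u·dn u)/D = 0.6631430532810581/0.9264519802754861 = 0.7157878307776605
cn(u+v) = (cn u·cn v − sn u·sn v·dn u·dn v)/D = -0.6469579295761398/0.9264519802754861 = -0.698317822564061
dn(u+v) = (dn u·dn v − m·sn u·sn v·cn u·cn v)/D = 0.8753127607341623/0.9264519802754861 = 0.9448010035813003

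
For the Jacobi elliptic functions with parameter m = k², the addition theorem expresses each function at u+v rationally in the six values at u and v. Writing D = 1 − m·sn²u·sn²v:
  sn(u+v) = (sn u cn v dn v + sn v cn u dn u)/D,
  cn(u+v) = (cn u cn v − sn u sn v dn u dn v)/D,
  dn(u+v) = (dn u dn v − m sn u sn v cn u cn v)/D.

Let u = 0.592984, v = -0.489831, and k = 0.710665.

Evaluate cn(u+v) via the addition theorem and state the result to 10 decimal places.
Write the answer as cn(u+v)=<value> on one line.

sn u = 0.5452864824363963, cn u = 0.8382497551876419, dn u = 0.9218629701652571
sn v = -0.4621766446269502, cn v = 0.8867878828453701, dn v = 0.9445203973778518
m = k² = 0.505044742225
D = 1 − m·sn²u·sn²v = 0.9679228844699928
cn(u+v) = (cn u·cn v − sn u·sn v·dn u·dn v)/D = 0.9627870194276588/0.9679228844699928 = 0.9946939315882109

cn(u+v)=0.9946939316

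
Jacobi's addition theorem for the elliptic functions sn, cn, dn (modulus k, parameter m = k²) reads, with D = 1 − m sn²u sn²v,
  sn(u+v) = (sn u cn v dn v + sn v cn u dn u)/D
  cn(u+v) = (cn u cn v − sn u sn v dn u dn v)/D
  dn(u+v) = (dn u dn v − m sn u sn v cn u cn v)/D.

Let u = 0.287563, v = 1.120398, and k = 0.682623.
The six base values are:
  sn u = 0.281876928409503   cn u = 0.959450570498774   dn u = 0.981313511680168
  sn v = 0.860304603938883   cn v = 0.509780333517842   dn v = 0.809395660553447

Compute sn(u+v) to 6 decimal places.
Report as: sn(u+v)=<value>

sn(u+v)=0.952400

m = k² = 0.465974160129
D = 1 − m·sn²u·sn²v = 0.9725978026943673
sn(u+v) = (sn u·cn v·dn v + sn v·cn u·dn u)/D = 0.9263019107237236/0.9725978026943673 = 0.9523997567726442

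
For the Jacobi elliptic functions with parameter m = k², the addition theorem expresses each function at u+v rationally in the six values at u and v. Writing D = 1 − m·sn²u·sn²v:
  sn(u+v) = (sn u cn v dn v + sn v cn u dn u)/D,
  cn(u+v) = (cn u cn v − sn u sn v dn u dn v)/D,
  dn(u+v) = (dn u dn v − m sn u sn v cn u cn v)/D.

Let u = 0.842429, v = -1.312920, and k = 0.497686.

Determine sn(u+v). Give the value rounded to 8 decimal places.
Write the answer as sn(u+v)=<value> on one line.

sn u = 0.7319027225401192, cn u = 0.6814091316810784, dn u = 0.9312981799818458
sn v = -0.9479389081304208, cn v = 0.3184522357473813, dn v = 0.8817184800547597
m = k² = 0.247691354596
D = 1 − m·sn²u·sn²v = 0.880771996391172
sn(u+v) = (sn u·cn v·dn v + sn v·cn u·dn u)/D = -0.3960499032823859/0.880771996391172 = -0.4496622337053625

sn(u+v)=-0.44966223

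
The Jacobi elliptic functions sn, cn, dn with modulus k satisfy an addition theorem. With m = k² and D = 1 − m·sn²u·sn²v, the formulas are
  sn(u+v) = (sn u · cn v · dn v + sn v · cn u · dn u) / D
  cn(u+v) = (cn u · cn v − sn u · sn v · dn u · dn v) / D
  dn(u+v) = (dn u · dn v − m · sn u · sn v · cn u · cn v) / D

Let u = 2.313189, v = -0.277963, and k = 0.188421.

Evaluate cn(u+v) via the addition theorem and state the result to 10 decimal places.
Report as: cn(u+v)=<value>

sn u = 0.7536826431421789, cn u = -0.6572385209543176, dn u = 0.9898652751323942
sn v = -0.2742770946911722, cn v = 0.9616507033885899, dn v = 0.9986637184845298
m = k² = 0.035502473241
D = 1 − m·sn²u·sn²v = 0.9984828982215293
cn(u+v) = (cn u·cn v − sn u·sn v·dn u·dn v)/D = -0.4276844629273404/0.9984828982215293 = -0.4283342896399331

cn(u+v)=-0.4283342896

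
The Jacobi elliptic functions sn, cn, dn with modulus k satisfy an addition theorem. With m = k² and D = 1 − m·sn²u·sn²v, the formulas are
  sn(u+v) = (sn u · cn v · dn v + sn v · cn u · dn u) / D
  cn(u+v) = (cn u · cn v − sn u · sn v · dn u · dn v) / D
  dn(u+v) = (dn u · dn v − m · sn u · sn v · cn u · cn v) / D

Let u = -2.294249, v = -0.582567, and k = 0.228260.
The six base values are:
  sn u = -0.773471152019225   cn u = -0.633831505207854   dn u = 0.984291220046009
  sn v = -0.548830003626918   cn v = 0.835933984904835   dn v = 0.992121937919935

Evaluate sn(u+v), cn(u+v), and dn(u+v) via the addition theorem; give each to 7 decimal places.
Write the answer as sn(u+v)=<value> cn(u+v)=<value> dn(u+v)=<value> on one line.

sn(u+v)=-0.3019106 cn(u+v)=-0.9533363 dn(u+v)=0.9976226

m = k² = 0.0521026276
D = 1 − m·sn²u·sn²v = 0.9906109087908109
sn(u+v) = (sn u·cn v·dn v + sn v·cn u·dn u)/D = -0.2990758964148146/0.9906109087908109 = -0.3019105622205207
cn(u+v) = (cn u·cn v − sn u·sn v·dn u·dn v)/D = -0.9443852925575617/0.9906109087908109 = -0.9533362535955974
dn(u+v) = (dn u·dn v − m·sn u·sn v·cn u·cn v)/D = 0.9882558274922474/0.9906109087908109 = 0.9976225970482818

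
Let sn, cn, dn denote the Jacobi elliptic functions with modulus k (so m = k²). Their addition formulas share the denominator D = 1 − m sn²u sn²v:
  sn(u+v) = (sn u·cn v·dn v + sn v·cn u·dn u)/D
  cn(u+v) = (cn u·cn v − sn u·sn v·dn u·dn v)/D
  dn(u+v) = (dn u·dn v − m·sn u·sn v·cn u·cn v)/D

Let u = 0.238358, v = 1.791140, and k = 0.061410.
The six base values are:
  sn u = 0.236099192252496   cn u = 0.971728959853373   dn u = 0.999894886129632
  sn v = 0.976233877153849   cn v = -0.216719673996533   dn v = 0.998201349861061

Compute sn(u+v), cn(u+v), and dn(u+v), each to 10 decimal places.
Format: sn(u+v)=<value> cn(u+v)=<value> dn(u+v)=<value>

sn(u+v)=0.8976395436 cn(u+v)=-0.4407303594 dn(u+v)=0.9984795139

m = k² = 0.0037711881
D = 1 − m·sn²u·sn²v = 0.9997996566432352
sn(u+v) = (sn u·cn v·dn v + sn v·cn u·dn u)/D = 0.8974597075196489/0.9997996566432352 = 0.8976395436389864
cn(u+v) = (cn u·cn v − sn u·sn v·dn u·dn v)/D = -0.4406420619989395/0.9997996566432352 = -0.4407303593985696
dn(u+v) = (dn u·dn v − m·sn u·sn v·cn u·cn v)/D = 0.9982794751894484/0.9997996566432352 = 0.9984795139269295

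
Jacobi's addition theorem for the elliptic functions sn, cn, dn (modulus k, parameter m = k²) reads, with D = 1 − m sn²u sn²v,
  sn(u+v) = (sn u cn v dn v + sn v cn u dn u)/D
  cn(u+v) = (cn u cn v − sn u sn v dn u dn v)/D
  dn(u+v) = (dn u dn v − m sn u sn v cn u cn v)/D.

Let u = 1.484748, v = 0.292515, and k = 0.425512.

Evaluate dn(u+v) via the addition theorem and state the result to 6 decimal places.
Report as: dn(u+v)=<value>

dn(u+v)=0.906270

sn u = 0.9887937445773972, cn u = 0.1492880795127631, dn u = 0.9071795962352364
sn v = 0.2876507976582522, cn v = 0.9577353593799131, dn v = 0.9924809910268979
m = k² = 0.181060462144
D = 1 − m·sn²u·sn²v = 0.9853524088106552
dn(u+v) = (dn u·dn v − m·sn u·sn v·cn u·cn v)/D = 0.8929953221156317/0.9853524088106552 = 0.9062699945022707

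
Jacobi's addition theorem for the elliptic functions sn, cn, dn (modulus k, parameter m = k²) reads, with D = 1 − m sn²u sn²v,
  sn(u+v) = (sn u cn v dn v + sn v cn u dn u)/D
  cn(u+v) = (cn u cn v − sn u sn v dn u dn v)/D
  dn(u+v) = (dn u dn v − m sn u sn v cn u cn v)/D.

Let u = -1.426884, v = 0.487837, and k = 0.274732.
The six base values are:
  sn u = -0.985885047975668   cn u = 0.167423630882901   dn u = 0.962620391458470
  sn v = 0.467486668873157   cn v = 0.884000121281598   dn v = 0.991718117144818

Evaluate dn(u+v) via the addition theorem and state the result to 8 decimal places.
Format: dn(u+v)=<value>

dn(u+v)=0.97543558

m = k² = 0.075477671824
D = 1 − m·sn²u·sn²v = 0.9839671947477891
dn(u+v) = (dn u·dn v − m·sn u·sn v·cn u·cn v)/D = 0.9597966102393347/0.9839671947477891 = 0.9754355789121101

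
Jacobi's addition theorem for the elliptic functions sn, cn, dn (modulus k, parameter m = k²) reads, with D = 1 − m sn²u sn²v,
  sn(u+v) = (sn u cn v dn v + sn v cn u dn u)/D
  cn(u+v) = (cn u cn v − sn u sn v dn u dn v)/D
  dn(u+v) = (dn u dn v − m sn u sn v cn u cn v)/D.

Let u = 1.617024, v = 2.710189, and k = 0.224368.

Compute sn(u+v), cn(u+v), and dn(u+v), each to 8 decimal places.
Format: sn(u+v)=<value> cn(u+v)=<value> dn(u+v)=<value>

sn(u+v)=-0.90663977 cn(u+v)=-0.42190558 dn(u+v)=0.97909137

sn u = 0.9996820175298182, cn u = -0.02521634048612495, dn u = 0.9745209133705518
sn v = 0.4540073069409345, cn v = -0.8909979602918517, dn v = 0.9947982612381703
m = k² = 0.050340999424
D = 1 − m·sn²u·sn²v = 0.9896301785522663
sn(u+v) = (sn u·cn v·dn v + sn v·cn u·dn u)/D = -0.8972380816857962/0.9896301785522663 = -0.9066397742623099
cn(u+v) = (cn u·cn v − sn u·sn v·dn u·dn v)/D = -0.4175304959810518/0.9896301785522663 = -0.421905581529313
dn(u+v) = (dn u·dn v − m·sn u·sn v·cn u·cn v)/D = 0.9689383699018109/0.9896301785522663 = 0.9790913726168643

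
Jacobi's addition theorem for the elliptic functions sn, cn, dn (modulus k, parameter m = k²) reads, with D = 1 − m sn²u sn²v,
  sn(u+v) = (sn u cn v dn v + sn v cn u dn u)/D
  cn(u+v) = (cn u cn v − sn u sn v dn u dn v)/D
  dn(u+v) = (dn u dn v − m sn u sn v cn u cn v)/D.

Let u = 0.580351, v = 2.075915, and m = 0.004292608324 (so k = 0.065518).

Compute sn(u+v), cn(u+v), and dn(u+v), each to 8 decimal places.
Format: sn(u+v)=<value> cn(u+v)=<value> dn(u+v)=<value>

sn u = 0.5482081852323646, cn u = 0.8363419071433868, dn u = 0.9993547582890804
sn v = 0.8764131307718732, cn v = -0.481559990251104, dn v = 0.9983500626785488
m = k² = 0.004292608324
D = 1 − m·sn²u·sn²v = 0.9990090995032651
sn(u+v) = (sn u·cn v·dn v + sn v·cn u·dn u)/D = 0.4689485263807296/0.9990090995032651 = 0.4694136686181375
cn(u+v) = (cn u·cn v − sn u·sn v·dn u·dn v)/D = -0.8821034295906953/0.9990090995032651 = -0.8829783732994039
dn(u+v) = (dn u·dn v − m·sn u·sn v·cn u·cn v)/D = 0.9985365199712051/0.9990090995032651 = 0.9995269517241686

sn(u+v)=0.46941367 cn(u+v)=-0.88297837 dn(u+v)=0.99952695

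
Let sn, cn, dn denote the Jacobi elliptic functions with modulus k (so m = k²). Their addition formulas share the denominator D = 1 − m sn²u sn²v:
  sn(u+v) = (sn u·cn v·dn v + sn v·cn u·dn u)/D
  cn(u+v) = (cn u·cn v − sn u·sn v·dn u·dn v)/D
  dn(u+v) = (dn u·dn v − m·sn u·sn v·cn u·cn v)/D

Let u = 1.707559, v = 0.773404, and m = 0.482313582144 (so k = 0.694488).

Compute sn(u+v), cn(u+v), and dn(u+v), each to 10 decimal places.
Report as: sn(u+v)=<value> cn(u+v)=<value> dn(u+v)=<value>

sn(u+v)=0.8886593078 cn(u+v)=-0.4585680262 dn(u+v)=0.7868351500

sn u = 0.9954934071465537, cn u = 0.09483077732332384, dn u = 0.722512148168744
sn v = 0.6747880993881791, cn v = 0.7380115317012932, dn v = 0.8833933585397308
m = k² = 0.482313582144
D = 1 − m·sn²u·sn²v = 0.7823588070052506
sn(u+v) = (sn u·cn v·dn v + sn v·cn u·dn u)/D = 0.6952504358698302/0.7823588070052506 = 0.8886593077812239
cn(u+v) = (cn u·cn v − sn u·sn v·dn u·dn v)/D = -0.3587647339434161/0.7823588070052506 = -0.4585680262445212
dn(u+v) = (dn u·dn v − m·sn u·sn v·cn u·cn v)/D = 0.6155874092685127/0.7823588070052506 = 0.7868351500060271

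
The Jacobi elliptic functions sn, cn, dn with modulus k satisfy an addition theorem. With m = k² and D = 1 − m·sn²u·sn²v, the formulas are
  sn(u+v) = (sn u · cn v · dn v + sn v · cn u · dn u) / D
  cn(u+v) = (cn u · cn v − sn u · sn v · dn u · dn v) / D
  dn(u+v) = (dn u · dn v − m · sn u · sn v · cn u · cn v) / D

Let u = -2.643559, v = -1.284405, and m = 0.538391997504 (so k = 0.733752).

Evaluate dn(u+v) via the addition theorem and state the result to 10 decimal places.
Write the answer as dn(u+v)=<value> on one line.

sn u = -0.8584531494959033, cn u = -0.5128919867969906, dn u = 0.7766829642362433
sn v = -0.9117803416720875, cn v = 0.4106782299323052, dn v = 0.7432438165637701
m = k² = 0.538391997504
D = 1 − m·sn²u·sn²v = 0.6701532255603186
dn(u+v) = (dn u·dn v − m·sn u·sn v·cn u·cn v)/D = 0.6660280235915413/0.6701532255603186 = 0.9938443898925828

dn(u+v)=0.9938443899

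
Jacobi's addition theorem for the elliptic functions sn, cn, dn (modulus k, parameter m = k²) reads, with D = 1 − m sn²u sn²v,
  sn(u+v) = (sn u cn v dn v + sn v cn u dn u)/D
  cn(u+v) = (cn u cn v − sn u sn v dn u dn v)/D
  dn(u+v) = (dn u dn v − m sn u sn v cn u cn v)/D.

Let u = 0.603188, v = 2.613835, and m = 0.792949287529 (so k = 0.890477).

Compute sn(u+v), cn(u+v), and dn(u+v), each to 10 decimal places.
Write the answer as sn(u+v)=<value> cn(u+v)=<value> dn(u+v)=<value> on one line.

sn u = 0.5450926115493926, cn u = 0.838375837458513, dn u = 0.874296394562482
sn v = 0.9851525133776446, cn v = -0.1716814648868936, dn v = 0.4800234539851714
m = k² = 0.792949287529
D = 1 − m·sn²u·sn²v = 0.7713385551041313
sn(u+v) = (sn u·cn v·dn v + sn v·cn u·dn u)/D = 0.6771842300807525/0.7713385551041313 = 0.8779338535584184
cn(u+v) = (cn u·cn v − sn u·sn v·dn u·dn v)/D = -0.3693029719892158/0.7713385551041313 = -0.4787819428258187
dn(u+v) = (dn u·dn v − m·sn u·sn v·cn u·cn v)/D = 0.4809716066799713/0.7713385551041313 = 0.6235544735800737

sn(u+v)=0.8779338536 cn(u+v)=-0.4787819428 dn(u+v)=0.6235544736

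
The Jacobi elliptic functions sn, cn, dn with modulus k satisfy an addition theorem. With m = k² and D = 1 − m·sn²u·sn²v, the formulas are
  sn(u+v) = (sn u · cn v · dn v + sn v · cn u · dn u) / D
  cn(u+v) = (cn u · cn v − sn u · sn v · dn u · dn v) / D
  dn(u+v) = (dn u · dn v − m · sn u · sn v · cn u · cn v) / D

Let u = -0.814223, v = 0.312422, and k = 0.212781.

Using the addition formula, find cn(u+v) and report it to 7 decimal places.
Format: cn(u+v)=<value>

cn(u+v)=0.8771532

sn u = -0.7247417629939638, cn u = 0.6890205925604845, dn u = 0.9880378950343658
sn v = 0.3071495895293395, cn v = 0.951661247320683, dn v = 0.9978620375410899
m = k² = 0.045275753961
D = 1 − m·sn²u·sn²v = 0.9977564686322891
cn(u+v) = (cn u·cn v − sn u·sn v·dn u·dn v)/D = 0.8751852912478002/0.9977564686322891 = 0.8771532119931953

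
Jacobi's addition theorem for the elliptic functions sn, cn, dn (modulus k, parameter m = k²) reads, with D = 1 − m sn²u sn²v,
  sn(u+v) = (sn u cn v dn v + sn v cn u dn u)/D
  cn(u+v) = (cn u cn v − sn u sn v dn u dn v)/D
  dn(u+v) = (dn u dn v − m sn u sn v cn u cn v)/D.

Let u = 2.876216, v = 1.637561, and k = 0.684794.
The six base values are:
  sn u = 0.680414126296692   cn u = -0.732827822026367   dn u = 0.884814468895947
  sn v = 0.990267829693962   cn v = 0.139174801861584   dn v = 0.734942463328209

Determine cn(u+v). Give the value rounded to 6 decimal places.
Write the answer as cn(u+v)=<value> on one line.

cn(u+v)=-0.686252

m = k² = 0.468942822436
D = 1 − m·sn²u·sn²v = 0.7871018550551941
cn(u+v) = (cn u·cn v − sn u·sn v·dn u·dn v)/D = -0.5401499771291017/0.7871018550551941 = -0.6862516885965472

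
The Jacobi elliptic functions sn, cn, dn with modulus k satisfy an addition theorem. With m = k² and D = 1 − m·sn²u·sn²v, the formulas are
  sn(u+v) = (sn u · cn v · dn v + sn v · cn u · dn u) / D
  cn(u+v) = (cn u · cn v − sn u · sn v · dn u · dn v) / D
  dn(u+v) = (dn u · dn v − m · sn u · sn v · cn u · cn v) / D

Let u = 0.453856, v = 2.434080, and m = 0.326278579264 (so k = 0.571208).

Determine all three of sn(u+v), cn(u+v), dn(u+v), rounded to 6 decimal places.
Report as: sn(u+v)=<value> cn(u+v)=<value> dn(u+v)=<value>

sn u = 0.4340568968163526, cn u = 0.9008854590491281, dn u = 0.9687762162292893
sn v = 0.8293053168945899, cn v = -0.5587957510310577, dn v = 0.8806831355531242
m = k² = 0.326278579264
D = 1 − m·sn²u·sn²v = 0.9577223553128649
sn(u+v) = (sn u·cn v·dn v + sn v·cn u·dn u)/D = 0.5101725824399086/0.9577223553128649 = 0.5326936137699818
cn(u+v) = (cn u·cn v − sn u·sn v·dn u·dn v)/D = -0.8105282511995594/0.9577223553128649 = -0.8463081671877434
dn(u+v) = (dn u·dn v − m·sn u·sn v·cn u·cn v)/D = 0.9123100380511992/0.9577223553128649 = 0.9525830038217803

sn(u+v)=0.532694 cn(u+v)=-0.846308 dn(u+v)=0.952583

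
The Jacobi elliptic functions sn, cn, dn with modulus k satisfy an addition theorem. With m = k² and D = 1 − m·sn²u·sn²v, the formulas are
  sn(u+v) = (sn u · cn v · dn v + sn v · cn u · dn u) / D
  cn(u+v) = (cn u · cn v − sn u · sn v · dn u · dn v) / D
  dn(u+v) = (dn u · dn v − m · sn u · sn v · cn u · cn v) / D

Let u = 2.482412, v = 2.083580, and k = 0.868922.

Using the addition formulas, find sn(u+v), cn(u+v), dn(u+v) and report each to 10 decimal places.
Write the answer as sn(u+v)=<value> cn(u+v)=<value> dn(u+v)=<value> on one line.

sn u = 0.9874217807776061, cn u = -0.1581082757036496, dn u = 0.5136621994966177
sn v = 0.9991743438653961, cn v = 0.04062795295305038, dn v = 0.4962064348485957
m = k² = 0.755025442084
D = 1 − m·sn²u·sn²v = 0.2650639687689531
sn(u+v) = (sn u·cn v·dn v + sn v·cn u·dn u)/D = -0.06124091296125493/0.2650639687689531 = -0.2310420131626282
cn(u+v) = (cn u·cn v − sn u·sn v·dn u·dn v)/D = -0.2578923382328769/0.2650639687689531 = -0.9729437744051606
dn(u+v) = (dn u·dn v − m·sn u·sn v·cn u·cn v)/D = 0.2596675235911332/0.2650639687689531 = 0.9796409704310894

sn(u+v)=-0.2310420132 cn(u+v)=-0.9729437744 dn(u+v)=0.9796409704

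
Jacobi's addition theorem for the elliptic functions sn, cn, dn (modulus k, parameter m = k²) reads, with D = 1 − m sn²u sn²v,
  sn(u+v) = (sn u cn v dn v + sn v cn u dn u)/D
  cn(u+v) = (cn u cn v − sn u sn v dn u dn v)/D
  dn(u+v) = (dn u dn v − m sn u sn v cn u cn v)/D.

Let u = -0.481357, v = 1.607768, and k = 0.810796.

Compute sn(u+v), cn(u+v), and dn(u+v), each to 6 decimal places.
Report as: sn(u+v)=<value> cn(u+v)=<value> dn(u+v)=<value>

sn(u+v)=0.844586 cn(u+v)=0.535419 dn(u+v)=0.728743

sn u = -0.4526748339456833, cn u = 0.8916756667714153, dn u = 0.9302103105700012
sn v = 0.9704130077603066, cn v = 0.2414510185722875, dn v = 0.6171991317980162
m = k² = 0.657390153616
D = 1 − m·sn²u·sn²v = 0.8731445543037537
sn(u+v) = (sn u·cn v·dn v + sn v·cn u·dn u)/D = 0.7374459652357045/0.8731445543037537 = 0.8445863420905655
cn(u+v) = (cn u·cn v − sn u·sn v·dn u·dn v)/D = 0.4674985145087425/0.8731445543037537 = 0.5354193783886406
dn(u+v) = (dn u·dn v − m·sn u·sn v·cn u·cn v)/D = 0.6362980373894224/0.8731445543037537 = 0.7287430635088907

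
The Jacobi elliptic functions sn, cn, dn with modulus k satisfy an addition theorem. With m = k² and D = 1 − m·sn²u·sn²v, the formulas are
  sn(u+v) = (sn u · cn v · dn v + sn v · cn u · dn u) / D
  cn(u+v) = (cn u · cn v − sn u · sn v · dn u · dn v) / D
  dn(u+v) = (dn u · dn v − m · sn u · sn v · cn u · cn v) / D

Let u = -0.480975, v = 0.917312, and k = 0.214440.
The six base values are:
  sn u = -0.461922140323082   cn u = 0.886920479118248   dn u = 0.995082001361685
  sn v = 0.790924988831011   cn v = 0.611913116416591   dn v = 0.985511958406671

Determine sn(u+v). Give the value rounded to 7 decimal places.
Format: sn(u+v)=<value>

m = k² = 0.0459845136
D = 1 − m·sn²u·sn²v = 0.9938621008427244
sn(u+v) = (sn u·cn v·dn v + sn v·cn u·dn u)/D = 0.4194765737196285/0.9938621008427244 = 0.422067179505026

sn(u+v)=0.4220672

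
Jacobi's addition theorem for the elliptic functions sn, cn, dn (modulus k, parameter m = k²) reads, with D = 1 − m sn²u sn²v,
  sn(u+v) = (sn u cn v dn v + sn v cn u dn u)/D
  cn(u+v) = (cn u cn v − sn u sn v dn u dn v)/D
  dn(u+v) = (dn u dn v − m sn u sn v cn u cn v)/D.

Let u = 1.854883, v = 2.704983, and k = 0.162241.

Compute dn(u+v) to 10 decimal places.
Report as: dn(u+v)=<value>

dn(u+v)=0.9871860653

sn u = 0.9637557804505055, cn u = -0.2667860484512581, dn u = 0.9877000207566258
sn v = 0.4414300800420557, cn v = -0.8972956505155167, dn v = 0.9974321299333086
m = k² = 0.026322142081
D = 1 − m·sn²u·sn²v = 0.9952359197542733
dn(u+v) = (dn u·dn v − m·sn u·sn v·cn u·cn v)/D = 0.9824830316654666/0.9952359197542733 = 0.9871860652980094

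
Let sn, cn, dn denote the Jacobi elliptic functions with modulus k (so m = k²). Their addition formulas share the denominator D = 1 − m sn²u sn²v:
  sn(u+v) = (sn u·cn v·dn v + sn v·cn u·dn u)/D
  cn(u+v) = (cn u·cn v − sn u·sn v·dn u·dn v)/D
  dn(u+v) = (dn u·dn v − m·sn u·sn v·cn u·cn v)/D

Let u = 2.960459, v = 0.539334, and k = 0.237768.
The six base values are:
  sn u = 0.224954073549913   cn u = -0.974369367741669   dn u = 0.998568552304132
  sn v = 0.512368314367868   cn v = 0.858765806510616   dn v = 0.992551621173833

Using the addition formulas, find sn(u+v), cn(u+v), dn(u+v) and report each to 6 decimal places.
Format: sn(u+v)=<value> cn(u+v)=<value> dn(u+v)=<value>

m = k² = 0.056533621824
D = 1 − m·sn²u·sn²v = 0.9992489669271436
sn(u+v) = (sn u·cn v·dn v + sn v·cn u·dn u)/D = -0.3067773930848902/0.9992489669271436 = -0.3070079662211527
cn(u+v) = (cn u·cn v − sn u·sn v·dn u·dn v)/D = -0.9509921813542962/0.9992489669271436 = -0.9517069447454671
dn(u+v) = (dn u·dn v − m·sn u·sn v·cn u·cn v)/D = 0.9965831550012073/0.9992489669271436 = 0.9973321844563581

sn(u+v)=-0.307008 cn(u+v)=-0.951707 dn(u+v)=0.997332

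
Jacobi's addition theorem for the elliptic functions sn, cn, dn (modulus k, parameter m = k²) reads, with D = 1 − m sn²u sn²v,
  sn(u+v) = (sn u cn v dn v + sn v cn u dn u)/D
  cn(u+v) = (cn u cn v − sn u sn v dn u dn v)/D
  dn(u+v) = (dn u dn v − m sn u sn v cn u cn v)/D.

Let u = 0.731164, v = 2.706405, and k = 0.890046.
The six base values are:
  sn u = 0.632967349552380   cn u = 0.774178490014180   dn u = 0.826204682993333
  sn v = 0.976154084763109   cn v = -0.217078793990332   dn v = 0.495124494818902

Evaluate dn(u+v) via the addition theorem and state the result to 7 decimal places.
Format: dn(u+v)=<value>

dn(u+v)=0.7043491

m = k² = 0.792181882116
D = 1 − m·sn²u·sn²v = 0.6975704146467285
dn(u+v) = (dn u·dn v − m·sn u·sn v·cn u·cn v)/D = 0.4913331128093857/0.6975704146467285 = 0.7043491273324889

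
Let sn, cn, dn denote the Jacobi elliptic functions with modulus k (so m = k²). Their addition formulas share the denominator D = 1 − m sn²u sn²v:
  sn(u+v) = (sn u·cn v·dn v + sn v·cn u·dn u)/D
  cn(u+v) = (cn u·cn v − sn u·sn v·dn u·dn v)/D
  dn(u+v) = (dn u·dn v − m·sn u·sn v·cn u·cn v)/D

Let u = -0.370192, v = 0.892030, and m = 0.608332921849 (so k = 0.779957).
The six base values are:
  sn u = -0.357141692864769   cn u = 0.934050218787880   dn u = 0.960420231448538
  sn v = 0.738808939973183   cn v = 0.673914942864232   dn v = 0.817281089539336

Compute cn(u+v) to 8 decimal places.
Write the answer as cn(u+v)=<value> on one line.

m = k² = 0.608332921849
D = 1 − m·sn²u·sn²v = 0.9576467530966151
cn(u+v) = (cn u·cn v − sn u·sn v·dn u·dn v)/D = 0.8365824868862387/0.9576467530966151 = 0.8735814998391558

cn(u+v)=0.87358150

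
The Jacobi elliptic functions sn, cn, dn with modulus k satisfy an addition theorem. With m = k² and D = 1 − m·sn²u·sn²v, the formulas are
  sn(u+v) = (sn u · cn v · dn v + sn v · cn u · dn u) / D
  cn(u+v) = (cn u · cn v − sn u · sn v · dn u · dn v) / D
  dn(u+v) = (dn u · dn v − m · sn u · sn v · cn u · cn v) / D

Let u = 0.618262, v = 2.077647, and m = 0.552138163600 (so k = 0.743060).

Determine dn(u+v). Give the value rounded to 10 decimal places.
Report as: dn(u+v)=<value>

dn(u+v)=0.7774694431

sn u = 0.5632100569430642, cn u = 0.8263137610848499, dn u = 0.9082173198454612
sn v = 0.9929775523893447, cn v = -0.1183029181840675, dn v = 0.6749735776226039
m = k² = 0.5521381636
D = 1 − m·sn²u·sn²v = 0.8273099042207505
dn(u+v) = (dn u·dn v − m·sn u·sn v·cn u·cn v)/D = 0.6432081705114621/0.8273099042207505 = 0.7774694431070601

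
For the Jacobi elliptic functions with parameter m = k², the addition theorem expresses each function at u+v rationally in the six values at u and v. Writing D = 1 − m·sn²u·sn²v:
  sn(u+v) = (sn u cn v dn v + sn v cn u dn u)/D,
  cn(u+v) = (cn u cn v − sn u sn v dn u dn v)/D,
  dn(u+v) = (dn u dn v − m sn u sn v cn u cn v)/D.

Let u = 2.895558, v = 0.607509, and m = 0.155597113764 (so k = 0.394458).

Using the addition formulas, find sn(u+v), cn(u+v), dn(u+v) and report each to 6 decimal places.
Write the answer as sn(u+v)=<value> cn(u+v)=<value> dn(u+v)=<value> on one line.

sn(u+v)=-0.225015 cn(u+v)=-0.974355 dn(u+v)=0.996053

sn u = 0.3698669581550416, cn u = -0.9290847287869588, dn u = 0.9892997882632251
sn v = 0.5663907979085014, cn v = 0.8241367993510368, dn v = 0.9747228702075367
m = k² = 0.155597113764
D = 1 − m·sn²u·sn²v = 0.9931715051588467
sn(u+v) = (sn u·cn v·dn v + sn v·cn u·dn u)/D = -0.2234783496736741/0.9931715051588467 = -0.225014862501448
cn(u+v) = (cn u·cn v − sn u·sn v·dn u·dn v)/D = -0.9677019509573287/0.9931715051588467 = -0.9743553313106335
dn(u+v) = (dn u·dn v − m·sn u·sn v·cn u·cn v)/D = 0.9892515951374969/0.9931715051588467 = 0.9960531388577013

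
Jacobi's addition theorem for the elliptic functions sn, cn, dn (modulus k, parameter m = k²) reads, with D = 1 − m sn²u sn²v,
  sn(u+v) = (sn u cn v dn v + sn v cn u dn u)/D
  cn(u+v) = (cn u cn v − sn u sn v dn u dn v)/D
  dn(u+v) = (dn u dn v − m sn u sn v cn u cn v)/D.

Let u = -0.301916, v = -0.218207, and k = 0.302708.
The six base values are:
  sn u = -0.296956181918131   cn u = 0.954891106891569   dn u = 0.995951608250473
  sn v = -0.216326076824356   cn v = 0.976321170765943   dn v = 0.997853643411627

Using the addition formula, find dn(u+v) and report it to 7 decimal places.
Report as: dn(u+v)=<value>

m = k² = 0.091632133264
D = 1 − m·sn²u·sn²v = 0.9996218620310682
dn(u+v) = (dn u·dn v − m·sn u·sn v·cn u·cn v)/D = 0.9883261747893322/0.9996218620310682 = 0.9887000398142704

dn(u+v)=0.9887000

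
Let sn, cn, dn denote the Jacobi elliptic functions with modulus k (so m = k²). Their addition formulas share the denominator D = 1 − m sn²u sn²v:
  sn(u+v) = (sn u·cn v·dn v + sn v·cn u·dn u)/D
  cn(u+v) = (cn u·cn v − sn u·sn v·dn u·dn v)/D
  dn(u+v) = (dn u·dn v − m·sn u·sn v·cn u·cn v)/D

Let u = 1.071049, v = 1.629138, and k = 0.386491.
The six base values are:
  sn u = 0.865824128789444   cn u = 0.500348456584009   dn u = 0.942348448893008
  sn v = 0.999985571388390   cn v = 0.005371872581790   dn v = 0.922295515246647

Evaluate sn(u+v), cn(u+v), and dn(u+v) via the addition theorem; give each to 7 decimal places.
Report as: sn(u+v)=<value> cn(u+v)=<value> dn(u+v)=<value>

m = k² = 0.149375293081
D = 1 − m·sn²u·sn²v = 0.8880238305223123
sn(u+v) = (sn u·cn v·dn v + sn v·cn u·dn u)/D = 0.4757854746502706/0.8880238305223123 = 0.5357800751477874
cn(u+v) = (cn u·cn v − sn u·sn v·dn u·dn v)/D = -0.7498096463018712/0.8880238305223123 = -0.8443575729953698
dn(u+v) = (dn u·dn v − m·sn u·sn v·cn u·cn v)/D = 0.8687761316548667/0.8880238305223123 = 0.9783252451050502

sn(u+v)=0.5357801 cn(u+v)=-0.8443576 dn(u+v)=0.9783252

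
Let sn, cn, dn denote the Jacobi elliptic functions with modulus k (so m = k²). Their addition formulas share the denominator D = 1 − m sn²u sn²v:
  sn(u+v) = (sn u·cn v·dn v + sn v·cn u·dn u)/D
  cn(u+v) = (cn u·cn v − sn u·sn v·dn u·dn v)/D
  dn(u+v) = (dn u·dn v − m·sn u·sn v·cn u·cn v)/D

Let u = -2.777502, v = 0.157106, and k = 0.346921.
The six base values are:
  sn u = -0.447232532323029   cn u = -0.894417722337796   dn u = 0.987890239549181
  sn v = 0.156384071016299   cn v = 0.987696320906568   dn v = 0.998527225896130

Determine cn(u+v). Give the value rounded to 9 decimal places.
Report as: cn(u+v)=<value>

m = k² = 0.120354180241
D = 1 − m·sn²u·sn²v = 0.9994112743163021
cn(u+v) = (cn u·cn v − sn u·sn v·dn u·dn v)/D = -0.8144217653001528/0.9994112743163021 = -0.8149015187539277

cn(u+v)=-0.814901519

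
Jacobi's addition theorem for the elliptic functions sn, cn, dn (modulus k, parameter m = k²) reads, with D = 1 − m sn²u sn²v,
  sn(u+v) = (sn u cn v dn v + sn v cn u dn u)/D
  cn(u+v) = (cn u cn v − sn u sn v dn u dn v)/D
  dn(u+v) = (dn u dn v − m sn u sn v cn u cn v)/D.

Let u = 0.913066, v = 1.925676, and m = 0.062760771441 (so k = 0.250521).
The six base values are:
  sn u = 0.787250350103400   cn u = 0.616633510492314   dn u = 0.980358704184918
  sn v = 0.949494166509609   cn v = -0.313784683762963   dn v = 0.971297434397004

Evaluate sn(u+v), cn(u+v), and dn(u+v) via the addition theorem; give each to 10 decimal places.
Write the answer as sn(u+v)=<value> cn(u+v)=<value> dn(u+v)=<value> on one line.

sn(u+v)=0.3461933102 cn(u+v)=-0.9381632011 dn(u+v)=0.9962319678

m = k² = 0.062760771441
D = 1 − m·sn²u·sn²v = 0.9649330010922686
sn(u+v) = (sn u·cn v·dn v + sn v·cn u·dn u)/D = 0.3340533498056648/0.9649330010922686 = 0.3461933102376317
cn(u+v) = (cn u·cn v − sn u·sn v·dn u·dn v)/D = -0.9052646331767005/0.9649330010922686 = -0.9381632011258547
dn(u+v) = (dn u·dn v − m·sn u·sn v·cn u·cn v)/D = 0.9612971024359518/0.9649330010922686 = 0.9962319677612839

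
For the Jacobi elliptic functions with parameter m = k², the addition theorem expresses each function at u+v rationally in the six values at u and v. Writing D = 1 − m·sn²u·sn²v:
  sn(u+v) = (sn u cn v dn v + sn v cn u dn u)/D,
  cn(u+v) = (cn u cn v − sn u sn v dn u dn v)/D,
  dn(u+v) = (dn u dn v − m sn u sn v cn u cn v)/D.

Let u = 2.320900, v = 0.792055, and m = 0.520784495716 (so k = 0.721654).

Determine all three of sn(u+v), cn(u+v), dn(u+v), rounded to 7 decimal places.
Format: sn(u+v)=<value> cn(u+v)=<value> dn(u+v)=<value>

sn u = 0.9504736381905225, cn u = -0.3108051851318953, dn u = 0.727683458158357
sn v = 0.6848145251248045, cn v = 0.7287174117434607, dn v = 0.8693487267627958
m = k² = 0.520784495716
D = 1 − m·sn²u·sn²v = 0.7793600629270674
sn(u+v) = (sn u·cn v·dn v + sn v·cn u·dn u)/D = 0.447251141655181/0.7793600629270674 = 0.5738697207237251
cn(u+v) = (cn u·cn v − sn u·sn v·dn u·dn v)/D = -0.6382542784610376/0.7793600629270674 = -0.8189466060961934
dn(u+v) = (dn u·dn v − m·sn u·sn v·cn u·cn v)/D = 0.7093854514056767/0.7793600629270674 = 0.9102152973317817

sn(u+v)=0.5738697 cn(u+v)=-0.8189466 dn(u+v)=0.9102153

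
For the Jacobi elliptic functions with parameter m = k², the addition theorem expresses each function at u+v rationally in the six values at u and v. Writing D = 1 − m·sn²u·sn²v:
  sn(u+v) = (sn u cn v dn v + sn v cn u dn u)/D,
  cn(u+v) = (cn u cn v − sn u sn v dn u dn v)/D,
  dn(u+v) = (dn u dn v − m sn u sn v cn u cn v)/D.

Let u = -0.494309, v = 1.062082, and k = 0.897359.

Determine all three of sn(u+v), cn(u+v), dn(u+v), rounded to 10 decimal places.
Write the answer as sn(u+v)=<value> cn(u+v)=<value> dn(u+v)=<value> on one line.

sn(u+v)=0.5183891463 cn(u+v)=0.8551448374 dn(u+v)=0.8852155008

sn u = -0.4608872654547369, cn u = 0.8874586911747808, dn u = 0.9104671761295096
sn v = 0.8047355697884809, cn v = 0.5936334413737227, dn v = 0.6917503723180791
m = k² = 0.805253174881
D = 1 − m·sn²u·sn²v = 0.8892284434343273
sn(u+v) = (sn u·cn v·dn v + sn v·cn u·dn u)/D = 0.4609663736604268/0.8892284434343273 = 0.5183891463031804
cn(u+v) = (cn u·cn v − sn u·sn v·dn u·dn v)/D = 0.7604191127049559/0.8892284434343273 = 0.8551448374369454
dn(u+v) = (dn u·dn v − m·sn u·sn v·cn u·cn v)/D = 0.7871588018805515/0.8892284434343273 = 0.8852155008002575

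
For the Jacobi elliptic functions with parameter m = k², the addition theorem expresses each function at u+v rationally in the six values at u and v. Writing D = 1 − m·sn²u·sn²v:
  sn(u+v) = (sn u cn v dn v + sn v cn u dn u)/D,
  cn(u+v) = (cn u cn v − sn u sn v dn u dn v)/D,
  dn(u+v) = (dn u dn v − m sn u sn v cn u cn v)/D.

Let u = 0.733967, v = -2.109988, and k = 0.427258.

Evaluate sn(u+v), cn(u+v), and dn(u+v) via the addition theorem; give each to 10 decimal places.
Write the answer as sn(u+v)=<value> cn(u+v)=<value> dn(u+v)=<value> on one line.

sn(u+v)=-0.9691300073 cn(u+v)=0.2465502563 dn(u+v)=0.9102457014

sn u = 0.6617866469868517, cn u = 0.7496922260967498, dn u = 0.9591925664374192
sn v = -0.9140558482209179, cn v = -0.4055883459039946, dn v = 0.9205869461923441
m = k² = 0.182549398564
D = 1 − m·sn²u·sn²v = 0.9332022444902157
sn(u+v) = (sn u·cn v·dn v + sn v·cn u·dn u)/D = -0.9043942980393081/0.9332022444902157 = -0.9691300073258562
cn(u+v) = (cn u·cn v − sn u·sn v·dn u·dn v)/D = 0.2300812525947373/0.9332022444902157 = 0.2465502563385119
dn(u+v) = (dn u·dn v − m·sn u·sn v·cn u·cn v)/D = 0.8494433316276822/0.9332022444902157 = 0.9102457014467547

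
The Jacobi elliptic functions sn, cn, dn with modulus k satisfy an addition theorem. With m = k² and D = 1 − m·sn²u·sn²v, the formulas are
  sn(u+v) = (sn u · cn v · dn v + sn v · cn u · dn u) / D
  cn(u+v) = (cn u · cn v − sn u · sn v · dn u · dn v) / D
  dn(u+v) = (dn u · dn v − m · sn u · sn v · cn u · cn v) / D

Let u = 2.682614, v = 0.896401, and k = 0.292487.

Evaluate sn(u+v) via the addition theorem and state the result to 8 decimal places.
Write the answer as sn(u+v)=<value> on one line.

sn u = 0.503467028066195, cn u = -0.8640144394917212, dn u = 0.9890981805841858
sn v = 0.7756046323289546, cn v = 0.6312190224556506, dn v = 0.973928713629388
m = k² = 0.085548645169
D = 1 − m·sn²u·sn²v = 0.9869552430271167
sn(u+v) = (sn u·cn v·dn v + sn v·cn u·dn u)/D = -0.3533153626256189/0.9869552430271167 = -0.3579851924611657

sn(u+v)=-0.35798519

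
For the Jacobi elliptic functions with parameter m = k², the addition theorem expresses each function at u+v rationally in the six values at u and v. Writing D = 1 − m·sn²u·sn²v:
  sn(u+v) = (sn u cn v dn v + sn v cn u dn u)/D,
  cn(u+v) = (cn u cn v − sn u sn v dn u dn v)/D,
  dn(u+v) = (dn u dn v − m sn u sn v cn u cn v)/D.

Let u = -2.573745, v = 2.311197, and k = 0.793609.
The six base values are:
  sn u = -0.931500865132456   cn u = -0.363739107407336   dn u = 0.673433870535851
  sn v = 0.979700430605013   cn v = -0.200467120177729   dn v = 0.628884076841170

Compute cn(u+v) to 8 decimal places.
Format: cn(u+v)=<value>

cn(u+v)=0.96621542

m = k² = 0.629815244881
D = 1 − m·sn²u·sn²v = 0.4754748801181855
cn(u+v) = (cn u·cn v − sn u·sn v·dn u·dn v)/D = 0.459411161347105/0.4754748801181855 = 0.9662154207450715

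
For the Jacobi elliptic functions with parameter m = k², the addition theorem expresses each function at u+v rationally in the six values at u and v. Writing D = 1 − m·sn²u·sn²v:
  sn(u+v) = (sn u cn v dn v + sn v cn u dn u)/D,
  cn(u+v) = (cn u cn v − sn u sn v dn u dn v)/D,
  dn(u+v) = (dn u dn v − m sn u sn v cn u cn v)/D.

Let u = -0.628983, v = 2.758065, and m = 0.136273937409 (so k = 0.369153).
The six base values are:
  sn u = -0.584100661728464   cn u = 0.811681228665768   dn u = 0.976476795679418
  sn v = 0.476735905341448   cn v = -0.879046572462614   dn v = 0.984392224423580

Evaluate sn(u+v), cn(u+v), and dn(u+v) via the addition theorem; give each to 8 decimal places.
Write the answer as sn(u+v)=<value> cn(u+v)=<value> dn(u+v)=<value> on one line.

m = k² = 0.136273937409
D = 1 − m·sn²u·sn²v = 0.9894331893586959
sn(u+v) = (sn u·cn v·dn v + sn v·cn u·dn u)/D = 0.8832929490539059/0.9894331893586959 = 0.8927262179535487
cn(u+v) = (cn u·cn v − sn u·sn v·dn u·dn v)/D = -0.4458380898444803/0.9894331893586959 = -0.4505994893232272
dn(u+v) = (dn u·dn v − m·sn u·sn v·cn u·cn v)/D = 0.9341607107303177/0.9894331893586959 = 0.9441372300597646

sn(u+v)=0.89272622 cn(u+v)=-0.45059949 dn(u+v)=0.94413723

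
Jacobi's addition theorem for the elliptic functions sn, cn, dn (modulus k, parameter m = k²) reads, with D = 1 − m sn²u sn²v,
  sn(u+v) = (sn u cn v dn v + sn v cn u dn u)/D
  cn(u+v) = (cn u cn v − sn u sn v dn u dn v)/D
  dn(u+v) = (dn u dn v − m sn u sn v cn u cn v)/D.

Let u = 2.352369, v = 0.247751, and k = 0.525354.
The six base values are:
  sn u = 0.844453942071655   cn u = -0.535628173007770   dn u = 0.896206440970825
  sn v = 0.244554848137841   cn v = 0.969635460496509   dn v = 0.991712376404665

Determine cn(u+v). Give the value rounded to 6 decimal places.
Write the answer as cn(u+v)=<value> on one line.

cn(u+v)=-0.711283

m = k² = 0.275996825316
D = 1 − m·sn²u·sn²v = 0.9882291296805965
cn(u+v) = (cn u·cn v − sn u·sn v·dn u·dn v)/D = -0.7029105409428076/0.9882291296805965 = -0.7112829604304356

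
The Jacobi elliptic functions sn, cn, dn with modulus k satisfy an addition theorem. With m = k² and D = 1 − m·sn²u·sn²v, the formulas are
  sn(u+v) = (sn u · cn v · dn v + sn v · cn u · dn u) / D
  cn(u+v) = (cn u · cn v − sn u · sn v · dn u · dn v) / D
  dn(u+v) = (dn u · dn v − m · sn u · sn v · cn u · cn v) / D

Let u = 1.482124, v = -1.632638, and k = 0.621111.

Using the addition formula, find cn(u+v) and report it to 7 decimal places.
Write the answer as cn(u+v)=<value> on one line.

sn u = 0.974784591243741, cn u = 0.2231479345048322, dn u = 0.7958837760538542
sn v = -0.9943829285715408, cn v = 0.1058422947856193, dn v = 0.7864749511366877
m = k² = 0.385778874321
D = 1 − m·sn²u·sn²v = 0.637537507868195
cn(u+v) = (cn u·cn v − sn u·sn v·dn u·dn v)/D = 0.6303504353589851/0.637537507868195 = 0.9887268240370013

cn(u+v)=0.9887268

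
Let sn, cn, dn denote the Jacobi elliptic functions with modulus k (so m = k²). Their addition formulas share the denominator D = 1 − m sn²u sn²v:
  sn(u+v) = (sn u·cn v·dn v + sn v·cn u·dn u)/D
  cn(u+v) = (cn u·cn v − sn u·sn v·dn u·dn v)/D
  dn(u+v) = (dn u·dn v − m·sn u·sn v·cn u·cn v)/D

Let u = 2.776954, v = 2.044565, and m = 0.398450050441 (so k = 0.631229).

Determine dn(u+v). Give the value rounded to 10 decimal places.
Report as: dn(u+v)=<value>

sn u = 0.6806278621397005, cn u = -0.7326293150558069, dn u = 0.9030040454444621
sn v = 0.9782518062835566, cn v = -0.2074208367135734, dn v = 0.7865701665172011
m = k² = 0.398450050441
D = 1 − m·sn²u·sn²v = 0.823357724832261
dn(u+v) = (dn u·dn v − m·sn u·sn v·cn u·cn v)/D = 0.6699606452683232/0.823357724832261 = 0.8136932770076473

dn(u+v)=0.8136932770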